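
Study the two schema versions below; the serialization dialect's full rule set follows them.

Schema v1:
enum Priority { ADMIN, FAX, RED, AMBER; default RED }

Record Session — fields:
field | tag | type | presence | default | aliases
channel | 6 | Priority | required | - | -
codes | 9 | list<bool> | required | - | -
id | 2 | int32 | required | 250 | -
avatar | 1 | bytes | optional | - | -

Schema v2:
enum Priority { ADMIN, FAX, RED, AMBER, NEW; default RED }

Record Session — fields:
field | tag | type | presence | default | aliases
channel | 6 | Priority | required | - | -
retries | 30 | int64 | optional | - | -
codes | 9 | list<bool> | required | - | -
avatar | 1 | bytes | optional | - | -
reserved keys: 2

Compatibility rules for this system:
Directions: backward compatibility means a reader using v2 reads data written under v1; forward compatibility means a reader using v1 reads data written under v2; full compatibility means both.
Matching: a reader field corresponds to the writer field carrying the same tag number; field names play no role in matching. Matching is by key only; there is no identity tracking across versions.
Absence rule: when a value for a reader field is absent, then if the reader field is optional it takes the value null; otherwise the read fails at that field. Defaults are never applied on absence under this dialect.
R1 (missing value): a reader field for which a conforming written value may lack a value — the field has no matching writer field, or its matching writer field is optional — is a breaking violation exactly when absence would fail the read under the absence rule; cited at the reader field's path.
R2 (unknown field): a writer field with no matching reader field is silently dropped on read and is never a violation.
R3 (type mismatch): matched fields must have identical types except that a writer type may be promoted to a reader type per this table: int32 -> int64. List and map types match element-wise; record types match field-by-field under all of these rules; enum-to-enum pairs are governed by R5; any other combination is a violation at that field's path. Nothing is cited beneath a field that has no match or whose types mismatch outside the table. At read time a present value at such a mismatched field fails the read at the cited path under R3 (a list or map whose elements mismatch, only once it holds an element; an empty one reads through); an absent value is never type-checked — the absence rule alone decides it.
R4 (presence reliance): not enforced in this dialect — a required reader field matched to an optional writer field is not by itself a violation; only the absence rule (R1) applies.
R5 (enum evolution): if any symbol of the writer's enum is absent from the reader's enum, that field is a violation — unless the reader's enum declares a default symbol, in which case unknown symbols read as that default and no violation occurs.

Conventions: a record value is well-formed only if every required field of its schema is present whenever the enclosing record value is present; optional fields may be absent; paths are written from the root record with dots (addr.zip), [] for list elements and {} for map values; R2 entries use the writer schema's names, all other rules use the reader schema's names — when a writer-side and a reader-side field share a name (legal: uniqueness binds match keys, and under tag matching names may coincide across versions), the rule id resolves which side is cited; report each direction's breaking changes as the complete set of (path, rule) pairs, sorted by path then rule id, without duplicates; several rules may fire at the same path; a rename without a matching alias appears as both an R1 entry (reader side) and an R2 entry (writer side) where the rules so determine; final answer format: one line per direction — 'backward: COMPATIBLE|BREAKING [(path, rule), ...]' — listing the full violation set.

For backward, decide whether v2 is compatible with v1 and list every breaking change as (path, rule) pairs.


each type pair in Session: writer, then reader
backward analysis of Session with v2 as reader and v1 as writer:
  writer required, Priority -> Priority: reader channel maps from writer channel
  retries: no writer-side match
  writer required, list<bool> -> list<bool>: reader codes maps from writer codes
  writer optional, bytes -> bytes: reader avatar maps from writer avatar
  leftover writer field: id
  => no violations; backward on Session: COMPATIBLE
ruling out the remaining Session differences:
  removed field id from record Session (its key 2 joins the reserved list) -> affects forward compatibility only, which is not asked
  enum Priority (field channel in record Session): symbol NEW added -> no rule fires on it in Session's dialect; the asked verdict holds
  added field retries to record Session: optional int64, tag 30 (in v2 it sits immediately before codes) -> no rule fires on it in Session's dialect; the asked verdict holds

backward: COMPATIBLE []


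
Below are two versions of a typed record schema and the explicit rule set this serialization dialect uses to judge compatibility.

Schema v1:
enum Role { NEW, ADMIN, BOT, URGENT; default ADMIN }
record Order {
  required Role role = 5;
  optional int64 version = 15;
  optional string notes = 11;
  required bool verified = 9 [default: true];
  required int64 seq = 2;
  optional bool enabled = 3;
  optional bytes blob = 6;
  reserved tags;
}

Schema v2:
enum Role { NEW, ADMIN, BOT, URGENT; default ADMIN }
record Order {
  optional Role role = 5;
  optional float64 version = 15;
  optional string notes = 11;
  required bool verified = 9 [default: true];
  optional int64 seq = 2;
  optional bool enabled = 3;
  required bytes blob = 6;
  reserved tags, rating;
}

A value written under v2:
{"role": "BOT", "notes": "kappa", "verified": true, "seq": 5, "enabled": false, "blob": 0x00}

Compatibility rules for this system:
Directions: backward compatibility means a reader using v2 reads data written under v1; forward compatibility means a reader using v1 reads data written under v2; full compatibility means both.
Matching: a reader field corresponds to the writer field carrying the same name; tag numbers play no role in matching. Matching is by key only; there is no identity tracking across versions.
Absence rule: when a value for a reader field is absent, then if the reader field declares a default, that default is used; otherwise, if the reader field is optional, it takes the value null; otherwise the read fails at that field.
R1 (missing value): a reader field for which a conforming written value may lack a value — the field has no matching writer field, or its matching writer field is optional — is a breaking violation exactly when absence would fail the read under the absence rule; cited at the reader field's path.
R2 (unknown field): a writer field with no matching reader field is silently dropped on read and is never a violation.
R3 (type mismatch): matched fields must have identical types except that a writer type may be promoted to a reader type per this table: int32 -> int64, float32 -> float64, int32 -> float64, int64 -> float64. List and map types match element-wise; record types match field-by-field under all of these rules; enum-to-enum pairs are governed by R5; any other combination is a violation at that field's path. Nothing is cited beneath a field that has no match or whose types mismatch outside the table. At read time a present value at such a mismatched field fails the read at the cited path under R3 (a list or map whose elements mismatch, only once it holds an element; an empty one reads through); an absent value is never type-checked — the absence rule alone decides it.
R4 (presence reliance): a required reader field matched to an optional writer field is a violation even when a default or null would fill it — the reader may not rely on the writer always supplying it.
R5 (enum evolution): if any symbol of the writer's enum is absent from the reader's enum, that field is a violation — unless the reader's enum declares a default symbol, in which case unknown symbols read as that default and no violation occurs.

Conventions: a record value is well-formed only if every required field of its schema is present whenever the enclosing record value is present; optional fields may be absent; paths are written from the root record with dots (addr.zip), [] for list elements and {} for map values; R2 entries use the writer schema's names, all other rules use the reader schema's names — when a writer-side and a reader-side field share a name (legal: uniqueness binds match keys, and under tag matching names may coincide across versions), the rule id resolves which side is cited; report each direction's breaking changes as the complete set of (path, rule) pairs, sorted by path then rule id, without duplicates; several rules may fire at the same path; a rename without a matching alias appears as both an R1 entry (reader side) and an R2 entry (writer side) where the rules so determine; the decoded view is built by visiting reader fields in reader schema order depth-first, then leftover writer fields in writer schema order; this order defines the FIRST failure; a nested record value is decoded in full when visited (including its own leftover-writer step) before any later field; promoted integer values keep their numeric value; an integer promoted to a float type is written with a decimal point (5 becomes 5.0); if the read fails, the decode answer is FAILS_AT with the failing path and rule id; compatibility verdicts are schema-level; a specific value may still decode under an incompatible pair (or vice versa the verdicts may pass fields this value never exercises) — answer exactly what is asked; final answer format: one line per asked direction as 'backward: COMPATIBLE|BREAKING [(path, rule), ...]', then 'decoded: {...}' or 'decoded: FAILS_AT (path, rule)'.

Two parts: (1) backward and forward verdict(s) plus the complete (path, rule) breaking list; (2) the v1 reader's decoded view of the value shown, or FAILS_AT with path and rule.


backward: BREAKING [(blob, R1), (blob, R4)]; forward: BREAKING [(role, R1), (role, R4), (seq, R1), (seq, R4), (version, R3)]; decoded: {"role": "BOT", "version": null, "notes": "kappa", "verified": true, "seq": 5, "enabled": false, "blob": 0x00}

each type pair in Order: writer, then reader
checking backward for Order: reader v2 against writer v1:
  writer required, Role -> Role: reader role maps from writer role
  writer optional, int64 -> float64: reader version maps from writer version
  writer optional, string -> string: reader notes maps from writer notes
  writer required, bool -> bool: reader verified maps from writer verified
  writer required, int64 -> int64: reader seq maps from writer seq
  writer optional, bool -> bool: reader enabled maps from writer enabled
  writer optional, bytes -> bytes: reader blob maps from writer blob
  rule R1 violated at blob
  rule R4 violated at blob
  => 2 violation(s): backward is BREAKING for Order
checking forward for Order: reader v1 against writer v2:
  writer optional, Role -> Role: reader role maps from writer role
  writer optional, float64 -> int64: reader version maps from writer version
  writer optional, string -> string: reader notes maps from writer notes
  writer required, bool -> bool: reader verified maps from writer verified
  writer optional, int64 -> int64: reader seq maps from writer seq
  writer optional, bool -> bool: reader enabled maps from writer enabled
  writer required, bytes -> bytes: reader blob maps from writer blob
  rule R1 violated at role
  rule R4 violated at role
  rule R1 violated at seq
  rule R4 violated at seq
  rule R3 violated at version
  => 5 violation(s): forward is BREAKING for Order
decoding the Order value with the v1 reader:
  role := "BOT"
  version := null (not supplied -> null)
  notes := "kappa"
  verified := true
  seq := 5
  enabled := false
  blob := 0x00
  => decoded: {"role": "BOT", "version": null, "notes": "kappa", "verified": true, "seq": 5, "enabled": false, "blob": 0x00}


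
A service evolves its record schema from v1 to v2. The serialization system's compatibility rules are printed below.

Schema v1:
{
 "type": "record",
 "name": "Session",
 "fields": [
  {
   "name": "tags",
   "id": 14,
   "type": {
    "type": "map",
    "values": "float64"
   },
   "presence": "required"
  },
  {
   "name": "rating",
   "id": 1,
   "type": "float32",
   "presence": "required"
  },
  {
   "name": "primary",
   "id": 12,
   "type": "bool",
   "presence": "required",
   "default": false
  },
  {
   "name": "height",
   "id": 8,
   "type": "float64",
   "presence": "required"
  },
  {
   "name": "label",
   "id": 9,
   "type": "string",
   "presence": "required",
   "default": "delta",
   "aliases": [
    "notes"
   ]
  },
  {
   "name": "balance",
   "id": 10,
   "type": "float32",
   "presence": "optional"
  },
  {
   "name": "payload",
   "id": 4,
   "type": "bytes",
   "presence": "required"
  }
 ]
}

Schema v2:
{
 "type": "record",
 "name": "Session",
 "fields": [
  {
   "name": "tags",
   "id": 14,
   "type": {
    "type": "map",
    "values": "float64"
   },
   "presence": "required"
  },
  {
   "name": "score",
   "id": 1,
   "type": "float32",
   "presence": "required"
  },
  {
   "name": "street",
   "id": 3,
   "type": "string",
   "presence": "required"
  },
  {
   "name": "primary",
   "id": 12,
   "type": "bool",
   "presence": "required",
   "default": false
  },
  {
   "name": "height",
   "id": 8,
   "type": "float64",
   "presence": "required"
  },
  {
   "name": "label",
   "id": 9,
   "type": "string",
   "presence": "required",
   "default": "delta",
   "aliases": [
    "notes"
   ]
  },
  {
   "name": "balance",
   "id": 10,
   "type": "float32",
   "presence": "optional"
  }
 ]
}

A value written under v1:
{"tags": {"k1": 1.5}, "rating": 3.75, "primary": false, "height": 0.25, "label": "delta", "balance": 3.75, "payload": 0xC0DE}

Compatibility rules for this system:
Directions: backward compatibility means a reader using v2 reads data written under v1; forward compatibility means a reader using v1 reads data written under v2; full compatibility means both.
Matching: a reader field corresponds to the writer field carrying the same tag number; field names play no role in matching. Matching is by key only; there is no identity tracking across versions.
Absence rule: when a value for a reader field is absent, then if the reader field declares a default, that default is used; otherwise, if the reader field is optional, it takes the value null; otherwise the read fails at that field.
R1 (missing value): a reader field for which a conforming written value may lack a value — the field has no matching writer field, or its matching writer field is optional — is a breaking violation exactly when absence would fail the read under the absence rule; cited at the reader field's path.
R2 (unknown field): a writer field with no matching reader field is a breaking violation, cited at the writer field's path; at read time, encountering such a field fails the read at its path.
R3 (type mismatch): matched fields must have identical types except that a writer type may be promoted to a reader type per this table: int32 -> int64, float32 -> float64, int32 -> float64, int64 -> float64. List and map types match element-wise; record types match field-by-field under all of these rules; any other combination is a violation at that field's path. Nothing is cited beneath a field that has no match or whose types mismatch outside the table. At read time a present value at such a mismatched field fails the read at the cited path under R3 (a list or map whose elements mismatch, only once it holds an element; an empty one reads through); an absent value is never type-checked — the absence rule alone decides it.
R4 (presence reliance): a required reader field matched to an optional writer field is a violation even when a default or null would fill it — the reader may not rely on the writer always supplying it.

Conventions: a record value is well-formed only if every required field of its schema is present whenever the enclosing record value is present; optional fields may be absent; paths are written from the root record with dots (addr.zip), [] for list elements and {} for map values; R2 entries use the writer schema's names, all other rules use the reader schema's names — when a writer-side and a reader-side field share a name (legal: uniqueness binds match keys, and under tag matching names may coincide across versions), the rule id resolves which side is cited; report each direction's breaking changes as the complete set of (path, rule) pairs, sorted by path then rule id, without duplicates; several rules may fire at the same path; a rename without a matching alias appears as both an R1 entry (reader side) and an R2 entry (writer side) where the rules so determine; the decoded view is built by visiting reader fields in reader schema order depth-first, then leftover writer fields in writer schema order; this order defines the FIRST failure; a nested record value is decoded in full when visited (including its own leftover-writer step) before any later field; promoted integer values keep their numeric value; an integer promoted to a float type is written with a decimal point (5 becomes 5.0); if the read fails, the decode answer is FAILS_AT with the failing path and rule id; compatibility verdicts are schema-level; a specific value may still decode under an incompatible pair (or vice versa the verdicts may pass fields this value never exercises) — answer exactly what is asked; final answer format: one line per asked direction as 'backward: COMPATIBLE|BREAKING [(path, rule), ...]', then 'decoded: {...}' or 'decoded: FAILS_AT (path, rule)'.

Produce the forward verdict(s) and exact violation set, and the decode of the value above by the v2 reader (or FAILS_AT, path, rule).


forward: BREAKING [(payload, R1), (street, R2)]; decoded: FAILS_AT (street, R1)

each type pair in Session: writer, then reader
forward on Session — v1 reading data written by v2:
  tags: paired with writer tags (map<string, float64> -> map<string, float64>; writer required)
  rating: paired with writer score (float32 -> float32; writer required)
  primary: paired with writer primary (bool -> bool; writer required)
  height: paired with writer height (float64 -> float64; writer required)
  label: paired with writer label (string -> string; writer required)
  balance: paired with writer balance (float32 -> float32; writer optional)
  payload has no writer counterpart
  street (writer side), unknown to reader
  R1 fires at payload
  R2 fires at street
  => 2 violation(s): forward is BREAKING for Session
decode (reader v2):
  tags := {"k1": 1.5}
  score := 3.75 (from writer rating)
  read fails at street under R1 (no fill)
  => FAILS_AT (street, R1)
ruling out the remaining Session differences:
  renamed field rating to score in record Session -> inert for the asked Session verdict: nothing fires


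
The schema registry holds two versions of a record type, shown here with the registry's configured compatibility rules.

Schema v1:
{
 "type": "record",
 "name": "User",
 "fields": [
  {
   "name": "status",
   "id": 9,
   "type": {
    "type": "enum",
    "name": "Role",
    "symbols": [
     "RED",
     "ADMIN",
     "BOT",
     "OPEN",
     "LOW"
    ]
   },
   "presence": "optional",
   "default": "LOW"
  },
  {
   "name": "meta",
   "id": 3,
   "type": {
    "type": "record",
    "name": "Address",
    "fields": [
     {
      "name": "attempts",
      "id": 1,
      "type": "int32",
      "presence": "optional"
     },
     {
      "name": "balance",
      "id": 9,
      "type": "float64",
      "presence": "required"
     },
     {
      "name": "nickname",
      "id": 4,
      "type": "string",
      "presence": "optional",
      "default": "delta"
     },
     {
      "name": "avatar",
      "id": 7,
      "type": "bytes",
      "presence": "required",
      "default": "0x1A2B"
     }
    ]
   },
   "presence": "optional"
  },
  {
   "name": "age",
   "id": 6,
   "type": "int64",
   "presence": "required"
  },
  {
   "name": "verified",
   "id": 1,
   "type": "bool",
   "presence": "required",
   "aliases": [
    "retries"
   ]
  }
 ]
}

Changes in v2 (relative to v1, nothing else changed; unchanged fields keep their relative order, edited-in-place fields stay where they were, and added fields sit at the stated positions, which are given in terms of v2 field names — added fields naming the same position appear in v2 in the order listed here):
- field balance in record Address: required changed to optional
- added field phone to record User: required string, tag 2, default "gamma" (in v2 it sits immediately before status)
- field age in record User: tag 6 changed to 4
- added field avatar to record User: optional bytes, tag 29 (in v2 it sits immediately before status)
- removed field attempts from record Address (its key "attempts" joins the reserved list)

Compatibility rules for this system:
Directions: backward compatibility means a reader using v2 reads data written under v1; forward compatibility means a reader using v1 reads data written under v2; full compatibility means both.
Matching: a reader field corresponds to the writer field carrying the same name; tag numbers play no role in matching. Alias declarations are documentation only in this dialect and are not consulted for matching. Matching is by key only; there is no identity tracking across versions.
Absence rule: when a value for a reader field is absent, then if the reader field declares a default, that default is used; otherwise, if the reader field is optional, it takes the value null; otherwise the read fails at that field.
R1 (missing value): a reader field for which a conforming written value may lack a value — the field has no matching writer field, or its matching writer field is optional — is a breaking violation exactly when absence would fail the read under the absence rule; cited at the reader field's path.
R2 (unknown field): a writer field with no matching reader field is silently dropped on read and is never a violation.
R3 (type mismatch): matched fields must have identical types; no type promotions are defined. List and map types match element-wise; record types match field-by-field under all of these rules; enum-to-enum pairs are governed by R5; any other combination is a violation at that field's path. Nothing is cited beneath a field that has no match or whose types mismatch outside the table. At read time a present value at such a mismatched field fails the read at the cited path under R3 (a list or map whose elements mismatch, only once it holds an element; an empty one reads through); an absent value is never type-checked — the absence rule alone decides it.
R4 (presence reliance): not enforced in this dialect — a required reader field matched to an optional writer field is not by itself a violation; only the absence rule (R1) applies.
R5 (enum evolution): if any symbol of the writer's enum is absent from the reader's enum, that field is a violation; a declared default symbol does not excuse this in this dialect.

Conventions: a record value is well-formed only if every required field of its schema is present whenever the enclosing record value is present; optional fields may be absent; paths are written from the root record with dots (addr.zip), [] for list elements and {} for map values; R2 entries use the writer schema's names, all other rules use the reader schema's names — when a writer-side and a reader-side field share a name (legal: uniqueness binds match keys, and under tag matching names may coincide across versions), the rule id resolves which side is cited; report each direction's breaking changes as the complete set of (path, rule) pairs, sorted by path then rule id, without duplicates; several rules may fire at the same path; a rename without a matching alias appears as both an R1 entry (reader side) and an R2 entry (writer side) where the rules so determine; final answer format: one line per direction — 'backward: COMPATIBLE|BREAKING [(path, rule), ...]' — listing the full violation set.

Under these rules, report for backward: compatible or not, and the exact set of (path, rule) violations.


in User below, arrows point writer -> reader
checking backward for User: reader v2 against writer v1:
  phone has no writer counterpart
  avatar has no writer counterpart
  writer optional, Role -> Role: reader status maps from writer status
  writer optional, Address -> Address: reader meta maps from writer meta
  writer required, int64 -> int64: reader age maps from writer age
  writer required, bool -> bool: reader verified maps from writer verified
  writer required, float64 -> float64: reader meta.balance maps from writer meta.balance
  writer optional, string -> string: reader meta.nickname maps from writer meta.nickname
  writer required, bytes -> bytes: reader meta.avatar maps from writer meta.avatar
  writer meta.attempts: unknown to reader
  => no violations; backward on User: COMPATIBLE
remaining User differences; none change what is asked:
  field balance in record Address: required changed to optional -> matters only for User's forward compatibility — outside the asked direction
  added field avatar to record User: optional bytes, tag 29 (in v2 it sits immediately before status) -> fires no rule on User, leaving the asked answer as it is
  field age in record User: tag 6 changed to 4 -> fires no rule on User, leaving the asked answer as it is
  added field phone to record User: required string, tag 2, default "gamma" (in v2 it sits immediately before status) -> fires no rule on User, leaving the asked answer as it is
  removed field attempts from record Address (its key "attempts" joins the reserved list) -> fires no rule on User, leaving the asked answer as it is

backward: COMPATIBLE []


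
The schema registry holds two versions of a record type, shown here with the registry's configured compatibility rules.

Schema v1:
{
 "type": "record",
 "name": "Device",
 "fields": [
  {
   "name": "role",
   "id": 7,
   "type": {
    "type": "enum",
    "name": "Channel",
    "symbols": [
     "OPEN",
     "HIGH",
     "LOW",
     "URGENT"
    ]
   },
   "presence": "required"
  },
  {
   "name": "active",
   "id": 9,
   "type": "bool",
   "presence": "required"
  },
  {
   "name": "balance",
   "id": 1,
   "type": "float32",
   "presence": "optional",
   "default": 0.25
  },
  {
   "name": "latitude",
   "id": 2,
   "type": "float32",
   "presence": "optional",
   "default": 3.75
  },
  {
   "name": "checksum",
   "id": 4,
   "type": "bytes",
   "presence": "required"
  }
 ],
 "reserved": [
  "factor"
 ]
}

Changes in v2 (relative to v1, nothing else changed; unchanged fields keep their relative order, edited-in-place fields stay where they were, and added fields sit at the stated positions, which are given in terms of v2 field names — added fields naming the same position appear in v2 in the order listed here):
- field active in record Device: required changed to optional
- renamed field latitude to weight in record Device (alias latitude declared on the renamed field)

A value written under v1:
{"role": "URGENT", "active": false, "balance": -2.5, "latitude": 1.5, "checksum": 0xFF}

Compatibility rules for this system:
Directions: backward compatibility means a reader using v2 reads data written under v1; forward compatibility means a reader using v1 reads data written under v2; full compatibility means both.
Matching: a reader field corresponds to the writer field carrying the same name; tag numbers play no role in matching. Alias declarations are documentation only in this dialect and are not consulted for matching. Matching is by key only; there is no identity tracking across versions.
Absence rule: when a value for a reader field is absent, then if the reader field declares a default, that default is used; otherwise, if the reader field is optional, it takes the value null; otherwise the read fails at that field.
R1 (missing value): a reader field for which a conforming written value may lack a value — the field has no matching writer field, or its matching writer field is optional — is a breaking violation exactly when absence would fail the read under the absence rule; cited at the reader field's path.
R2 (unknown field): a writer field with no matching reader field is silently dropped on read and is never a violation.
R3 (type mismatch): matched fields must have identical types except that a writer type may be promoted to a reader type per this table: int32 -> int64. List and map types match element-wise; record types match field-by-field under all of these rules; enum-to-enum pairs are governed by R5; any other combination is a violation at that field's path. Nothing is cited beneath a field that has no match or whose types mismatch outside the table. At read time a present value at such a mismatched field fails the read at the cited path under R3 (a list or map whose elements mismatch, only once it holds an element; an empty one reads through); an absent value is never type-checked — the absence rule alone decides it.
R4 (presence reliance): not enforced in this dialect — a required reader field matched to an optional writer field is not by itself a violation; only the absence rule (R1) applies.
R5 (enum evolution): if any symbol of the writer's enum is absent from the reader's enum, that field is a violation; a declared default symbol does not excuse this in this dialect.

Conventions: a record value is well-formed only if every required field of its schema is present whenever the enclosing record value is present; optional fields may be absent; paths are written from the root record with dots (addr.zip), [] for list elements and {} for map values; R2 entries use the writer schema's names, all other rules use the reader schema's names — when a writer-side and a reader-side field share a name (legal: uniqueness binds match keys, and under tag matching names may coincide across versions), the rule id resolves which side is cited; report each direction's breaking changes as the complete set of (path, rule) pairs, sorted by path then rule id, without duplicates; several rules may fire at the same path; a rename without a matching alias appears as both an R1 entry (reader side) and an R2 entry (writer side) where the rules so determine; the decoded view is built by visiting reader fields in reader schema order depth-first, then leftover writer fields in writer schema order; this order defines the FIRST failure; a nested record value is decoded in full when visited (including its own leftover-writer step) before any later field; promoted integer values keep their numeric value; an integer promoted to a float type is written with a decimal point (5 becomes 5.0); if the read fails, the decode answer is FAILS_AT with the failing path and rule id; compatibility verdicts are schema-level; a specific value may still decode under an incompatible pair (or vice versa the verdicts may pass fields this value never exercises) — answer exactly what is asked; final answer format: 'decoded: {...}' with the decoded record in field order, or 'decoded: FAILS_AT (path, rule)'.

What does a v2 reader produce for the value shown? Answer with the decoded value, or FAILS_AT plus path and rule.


decoded: {"role": "URGENT", "active": false, "balance": -2.5, "weight": 3.75, "checksum": 0xFF}

each type pair in Device: writer, then reader
decoding the Device value with the v2 reader:
  role := "URGENT"
  active := false
  balance := -2.5
  weight := 3.75 (no value, default fills)
  checksum := 0xFF
  writer latitude: unmatched, discarded
  => decoded: {"role": "URGENT", "active": false, "balance": -2.5, "weight": 3.75, "checksum": 0xFF}
diffs on Device not affecting the asked answer:
  field active in record Device: required changed to optional -> changes Device's schema-level verdicts only — the decode of this value is the same


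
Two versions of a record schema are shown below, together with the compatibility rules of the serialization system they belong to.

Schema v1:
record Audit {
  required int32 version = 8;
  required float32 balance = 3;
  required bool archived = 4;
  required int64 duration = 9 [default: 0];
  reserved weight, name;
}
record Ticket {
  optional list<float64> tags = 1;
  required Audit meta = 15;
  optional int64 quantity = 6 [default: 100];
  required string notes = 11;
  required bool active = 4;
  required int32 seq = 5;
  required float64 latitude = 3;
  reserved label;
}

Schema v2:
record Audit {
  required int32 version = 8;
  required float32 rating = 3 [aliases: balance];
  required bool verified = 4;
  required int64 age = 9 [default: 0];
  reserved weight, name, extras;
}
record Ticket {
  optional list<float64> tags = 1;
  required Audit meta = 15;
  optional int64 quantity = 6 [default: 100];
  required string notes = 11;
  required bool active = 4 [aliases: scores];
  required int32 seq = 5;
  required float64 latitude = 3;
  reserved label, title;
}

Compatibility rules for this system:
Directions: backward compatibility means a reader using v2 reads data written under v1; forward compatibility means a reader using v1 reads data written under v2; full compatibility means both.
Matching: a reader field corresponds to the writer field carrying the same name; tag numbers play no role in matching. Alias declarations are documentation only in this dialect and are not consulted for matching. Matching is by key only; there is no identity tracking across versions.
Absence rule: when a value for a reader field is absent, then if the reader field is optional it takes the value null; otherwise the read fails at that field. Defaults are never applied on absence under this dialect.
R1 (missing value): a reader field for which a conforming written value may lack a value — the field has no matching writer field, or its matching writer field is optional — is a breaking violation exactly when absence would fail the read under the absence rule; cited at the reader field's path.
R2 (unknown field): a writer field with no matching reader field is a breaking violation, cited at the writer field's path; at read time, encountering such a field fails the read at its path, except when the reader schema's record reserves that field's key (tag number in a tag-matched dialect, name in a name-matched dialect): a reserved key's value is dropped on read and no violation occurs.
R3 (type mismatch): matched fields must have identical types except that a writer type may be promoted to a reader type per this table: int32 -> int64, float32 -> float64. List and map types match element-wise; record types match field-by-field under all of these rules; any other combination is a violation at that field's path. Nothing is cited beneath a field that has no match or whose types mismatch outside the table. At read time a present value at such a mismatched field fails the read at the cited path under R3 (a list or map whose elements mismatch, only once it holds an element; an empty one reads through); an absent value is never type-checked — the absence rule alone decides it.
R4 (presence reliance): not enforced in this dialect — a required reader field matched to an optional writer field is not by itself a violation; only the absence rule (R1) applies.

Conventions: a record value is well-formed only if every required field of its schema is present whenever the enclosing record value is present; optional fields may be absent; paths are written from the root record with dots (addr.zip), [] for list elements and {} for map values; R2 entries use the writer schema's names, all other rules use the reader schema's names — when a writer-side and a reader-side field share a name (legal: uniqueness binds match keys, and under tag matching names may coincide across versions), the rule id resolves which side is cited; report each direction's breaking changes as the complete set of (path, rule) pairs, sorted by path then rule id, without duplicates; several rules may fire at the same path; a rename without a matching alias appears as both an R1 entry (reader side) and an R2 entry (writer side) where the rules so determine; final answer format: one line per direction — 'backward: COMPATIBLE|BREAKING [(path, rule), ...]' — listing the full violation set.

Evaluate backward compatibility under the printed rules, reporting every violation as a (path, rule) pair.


backward: BREAKING [(meta.age, R1), (meta.archived, R2), (meta.balance, R2), (meta.duration, R2), (meta.rating, R1), (meta.verified, R1)]

each type pair in Ticket: writer, then reader
backward for Ticket (reader v2, writer v1):
  tags: list<float64> -> list<float64>, writer optional; from tags
  meta: Audit -> Audit, writer required; from meta
  quantity: int64 -> int64, writer optional; from quantity
  notes: string -> string, writer required; from notes
  active: bool -> bool, writer required; from active
  seq: int32 -> int32, writer required; from seq
  latitude: float64 -> float64, writer required; from latitude
  meta.version: int32 -> int32, writer required; from meta.version
  no writer field matches reader meta.rating
  no writer field matches reader meta.verified
  no writer field matches reader meta.age
  writer meta.balance: unknown to reader
  writer meta.archived: unknown to reader
  writer meta.duration: unknown to reader
  rule R1 violated at meta.age
  rule R2 violated at meta.archived
  rule R2 violated at meta.balance
  rule R2 violated at meta.duration
  rule R1 violated at meta.rating
  rule R1 violated at meta.verified
  => 6 violation(s): backward is BREAKING for Ticket


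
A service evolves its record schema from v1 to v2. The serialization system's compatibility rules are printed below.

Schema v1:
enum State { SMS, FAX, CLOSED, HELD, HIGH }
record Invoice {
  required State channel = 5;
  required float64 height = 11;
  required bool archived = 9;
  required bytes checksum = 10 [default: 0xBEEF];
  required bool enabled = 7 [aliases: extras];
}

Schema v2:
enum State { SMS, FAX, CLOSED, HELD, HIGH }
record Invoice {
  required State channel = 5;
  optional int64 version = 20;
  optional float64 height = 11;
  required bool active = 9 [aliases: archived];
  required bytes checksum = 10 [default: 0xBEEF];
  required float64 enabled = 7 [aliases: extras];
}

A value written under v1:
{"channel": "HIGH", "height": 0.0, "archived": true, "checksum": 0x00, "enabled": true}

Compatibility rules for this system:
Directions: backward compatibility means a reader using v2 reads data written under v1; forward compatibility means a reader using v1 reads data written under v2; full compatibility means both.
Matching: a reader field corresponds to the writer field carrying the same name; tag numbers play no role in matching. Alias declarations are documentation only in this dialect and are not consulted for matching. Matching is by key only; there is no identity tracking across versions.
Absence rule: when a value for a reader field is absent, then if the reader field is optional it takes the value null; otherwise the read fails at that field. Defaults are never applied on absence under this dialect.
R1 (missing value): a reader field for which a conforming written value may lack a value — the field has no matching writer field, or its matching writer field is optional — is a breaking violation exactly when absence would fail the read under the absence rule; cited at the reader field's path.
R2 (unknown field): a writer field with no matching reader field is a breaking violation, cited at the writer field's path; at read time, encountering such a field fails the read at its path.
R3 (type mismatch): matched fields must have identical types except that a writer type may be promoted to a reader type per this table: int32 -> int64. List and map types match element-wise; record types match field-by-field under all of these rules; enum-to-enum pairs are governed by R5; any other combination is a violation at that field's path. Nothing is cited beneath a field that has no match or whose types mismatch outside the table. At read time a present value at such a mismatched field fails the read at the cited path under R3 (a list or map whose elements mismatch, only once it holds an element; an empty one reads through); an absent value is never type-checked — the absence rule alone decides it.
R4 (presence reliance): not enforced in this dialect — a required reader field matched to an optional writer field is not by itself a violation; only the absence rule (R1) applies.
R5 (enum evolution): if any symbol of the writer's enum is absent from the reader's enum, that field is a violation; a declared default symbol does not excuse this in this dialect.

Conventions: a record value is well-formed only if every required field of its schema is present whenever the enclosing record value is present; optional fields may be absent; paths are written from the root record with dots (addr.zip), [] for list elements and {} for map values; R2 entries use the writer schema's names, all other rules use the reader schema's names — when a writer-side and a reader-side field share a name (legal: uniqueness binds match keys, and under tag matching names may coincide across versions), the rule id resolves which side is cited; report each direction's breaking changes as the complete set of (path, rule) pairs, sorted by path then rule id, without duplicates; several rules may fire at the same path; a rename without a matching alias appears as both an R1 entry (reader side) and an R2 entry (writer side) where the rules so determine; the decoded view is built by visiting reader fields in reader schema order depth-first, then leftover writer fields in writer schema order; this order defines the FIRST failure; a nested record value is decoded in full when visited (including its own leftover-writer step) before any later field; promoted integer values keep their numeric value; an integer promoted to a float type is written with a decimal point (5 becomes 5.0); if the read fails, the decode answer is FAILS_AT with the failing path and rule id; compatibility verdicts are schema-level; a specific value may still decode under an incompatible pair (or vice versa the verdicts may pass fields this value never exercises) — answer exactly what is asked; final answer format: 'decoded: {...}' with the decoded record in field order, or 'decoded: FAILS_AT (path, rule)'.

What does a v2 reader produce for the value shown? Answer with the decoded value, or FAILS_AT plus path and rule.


in Invoice below, arrows point writer -> reader
decode (reader v2):
  channel := "HIGH"
  version := null (missing; optional => null)
  height := 0.0
  read fails at active under R1 (no fill)
  => FAILS_AT (active, R1)
the rest of the Invoice diff is inert for this question:
  added field version to record Invoice: optional int64, tag 20 (in v2 it sits immediately before height) -> affects the rule determinations only; this particular Invoice value decodes identically
  field height in record Invoice: required changed to optional -> affects the rule determinations only; this particular Invoice value decodes identically
  field enabled in record Invoice: type bool changed to float64 -> affects the rule determinations only; this particular Invoice value decodes identically

decoded: FAILS_AT (active, R1)
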